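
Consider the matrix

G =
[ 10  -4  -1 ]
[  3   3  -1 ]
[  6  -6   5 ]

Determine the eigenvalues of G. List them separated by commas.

The characteristic polynomial is p(μ) = det(μI - G).
Expanding along the first row, p(μ) = μ^3 - 18μ^2 + 107μ - 210.
Since p(5) = 0, μ = 5 is a root.
Dividing by (μ - 5) leaves μ^2 - 13μ + 42.
The quadratic factors as (μ - 6)·(μ - 7).
Eigenvalues: 5, 6, 7.

5, 6, 7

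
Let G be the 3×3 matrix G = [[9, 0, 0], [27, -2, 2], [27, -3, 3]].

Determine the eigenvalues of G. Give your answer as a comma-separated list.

0, 1, 9

Compute the characteristic polynomial p(s) = det(sI - G).
Cofactor expansion gives p(s) = s^3 - 10s^2 + 9s.
Since p(1) = 0, s = 1 is a root.
Dividing by (s - 1) leaves s^2 - 9s.
The quadratic factors as s·(s - 9).
Eigenvalues: 0, 1, 9.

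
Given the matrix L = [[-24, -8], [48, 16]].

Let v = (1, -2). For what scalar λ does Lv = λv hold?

-8

Compute Lv: L·(1, -2) = (-8, 16).
Since Lv = λv, compare component 1: -8 = λ·1, so λ = -8.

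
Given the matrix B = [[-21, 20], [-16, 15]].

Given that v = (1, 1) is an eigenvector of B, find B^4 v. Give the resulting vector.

(1, 1)

First find the eigenvalue: Bv = (-1, -1) = -1·(1, 1), so λ = -1.
Then B^4 v = λ^4·v = (-1)^4·(1, 1) = 1·(1, 1) = (1, 1).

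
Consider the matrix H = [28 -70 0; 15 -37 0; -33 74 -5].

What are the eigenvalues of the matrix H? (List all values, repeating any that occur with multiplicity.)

The characteristic polynomial is p(lambda) = det(lambda·I - H).
Expanding the 3×3 determinant: p(lambda) = lambda^3 + 14·lambda^2 + 59·lambda + 70.
Since p(-2) = 0, lambda = -2 is a root.
Dividing by (lambda + 2) leaves lambda^2 + 12·lambda + 35.
The quadratic factors as (lambda + 7)·(lambda + 5).
Eigenvalues: -7, -5, -2.

-7, -5, -2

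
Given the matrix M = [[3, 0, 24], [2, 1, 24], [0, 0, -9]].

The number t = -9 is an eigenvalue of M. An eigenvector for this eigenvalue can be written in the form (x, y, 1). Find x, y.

We need (M + 9I)v = 0.
M + 9I = [[12, 0, 24], [2, 10, 24], [0, 0, 0]].
Row 1: (12)·x + (0)·y + (24)·1 = 0
Row 2: (2)·x + (10)·y + (24)·1 = 0
Row 3: (0)·x + (0)·y + (0)·1 = 0
Solving gives x = -2, y = -2.
Check: M·(-2, -2, 1) = (18, 18, -9) = -9·(-2, -2, 1).

-2, -2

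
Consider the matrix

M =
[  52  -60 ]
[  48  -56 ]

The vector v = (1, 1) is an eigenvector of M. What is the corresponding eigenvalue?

Compute Mv: M·(1, 1) = (-8, -8).
Since Mv = λv, compare component 1: -8 = λ·1, so λ = -8.

-8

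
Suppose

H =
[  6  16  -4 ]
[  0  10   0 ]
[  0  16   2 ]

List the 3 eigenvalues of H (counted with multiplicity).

The characteristic polynomial is p(t) = det(tI - H).
Expanding along the first row, p(t) = t^3 - 18t^2 + 92t - 120.
Try t = 2: p(2) = 0, so 2 is a root.
Dividing by (t - 2) leaves t^2 - 16t + 60.
The quadratic factors as (t - 6)·(t - 10).
Eigenvalues: 2, 6, 10.

2, 6, 10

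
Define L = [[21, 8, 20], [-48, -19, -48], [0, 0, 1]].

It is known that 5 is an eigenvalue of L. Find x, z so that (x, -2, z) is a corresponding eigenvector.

1, 0

We need (L - 5I)v = 0.
L - 5I = [[16, 8, 20], [-48, -24, -48], [0, 0, -4]].
Row 1: (16)·x + (8)·-2 + (20)·z = 0
Row 2: (-48)·x + (-24)·-2 + (-48)·z = 0
Row 3: (0)·x + (0)·-2 + (-4)·z = 0
Solving gives x = 1, z = 0.
Check: L·(1, -2, 0) = (5, -10, 0) = 5·(1, -2, 0).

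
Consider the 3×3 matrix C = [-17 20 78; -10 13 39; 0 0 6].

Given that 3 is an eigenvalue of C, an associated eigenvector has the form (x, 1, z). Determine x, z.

We need (C - 3I)v = 0.
C - 3I = [[-20, 20, 78], [-10, 10, 39], [0, 0, 3]].
Row 1: (-20)·x + (20)·1 + (78)·z = 0
Row 2: (-10)·x + (10)·1 + (39)·z = 0
Row 3: (0)·x + (0)·1 + (3)·z = 0
Solving gives x = 1, z = 0.
Check: C·(1, 1, 0) = (3, 3, 0) = 3·(1, 1, 0).

1, 0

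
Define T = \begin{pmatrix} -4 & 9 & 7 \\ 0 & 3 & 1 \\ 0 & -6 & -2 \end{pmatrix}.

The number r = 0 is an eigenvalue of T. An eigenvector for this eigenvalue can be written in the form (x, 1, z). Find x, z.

We need (T)v = 0.
T = [[-4, 9, 7], [0, 3, 1], [0, -6, -2]].
Row 1: (-4)·x + (9)·1 + (7)·z = 0
Row 2: (0)·x + (3)·1 + (1)·z = 0
Row 3: (0)·x + (-6)·1 + (-2)·z = 0
Solving gives x = -3, z = -3.
Check: T·(-3, 1, -3) = (0, 0, 0) = 0·(-3, 1, -3).

-3, -3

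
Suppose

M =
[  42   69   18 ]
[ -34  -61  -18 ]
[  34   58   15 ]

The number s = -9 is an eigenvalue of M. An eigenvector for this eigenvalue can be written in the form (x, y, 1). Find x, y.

We need (M + 9I)v = 0.
M + 9I = [[51, 69, 18], [-34, -52, -18], [34, 58, 24]].
Row 1: (51)·x + (69)·y + (18)·1 = 0
Row 2: (-34)·x + (-52)·y + (-18)·1 = 0
Row 3: (34)·x + (58)·y + (24)·1 = 0
Solving gives x = 1, y = -1.
Check: M·(1, -1, 1) = (-9, 9, -9) = -9·(1, -1, 1).

1, -1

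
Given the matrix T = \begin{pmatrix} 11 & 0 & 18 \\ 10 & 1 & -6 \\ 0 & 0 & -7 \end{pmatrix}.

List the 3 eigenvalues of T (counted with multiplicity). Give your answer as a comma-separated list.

-7, 1, 11

Set up det(sI - T) = 0.
Expanding along the first row, p(s) = s^3 - 5s^2 - 73s + 77.
Rational-root test: s = 1 gives p(1) = 0.
Dividing by (s - 1) leaves s^2 - 4s - 77.
The quadratic factors as (s + 7)·(s - 11).
Eigenvalues: -7, 1, 11.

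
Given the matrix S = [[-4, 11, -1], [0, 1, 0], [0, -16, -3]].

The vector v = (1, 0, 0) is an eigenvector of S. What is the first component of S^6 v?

4096

First find the eigenvalue: Sv = (-4, 0, 0) = -4·(1, 0, 0), so λ = -4.
Then S^6 v = λ^6·v = (-4)^6·(1, 0, 0) = 4096·(1, 0, 0) = (4096, 0, 0).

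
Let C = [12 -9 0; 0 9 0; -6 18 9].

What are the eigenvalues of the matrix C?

The characteristic polynomial is p(t) = det(tI - C).
Cofactor expansion gives p(t) = t^3 - 30t^2 + 297t - 972.
Try t = 9: p(9) = 0, so 9 is a root.
Dividing by (t - 9) leaves t^2 - 21t + 108.
The quadratic factors as (t - 9)·(t - 12).
Eigenvalues: 9, 9, 12.

9, 9, 12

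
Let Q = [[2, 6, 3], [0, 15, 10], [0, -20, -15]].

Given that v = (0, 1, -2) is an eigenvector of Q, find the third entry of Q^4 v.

-1250

First find the eigenvalue: Qv = (0, -5, 10) = -5·(0, 1, -2), so λ = -5.
Then Q^4 v = λ^4·v = (-5)^4·(0, 1, -2) = 625·(0, 1, -2) = (0, 625, -1250).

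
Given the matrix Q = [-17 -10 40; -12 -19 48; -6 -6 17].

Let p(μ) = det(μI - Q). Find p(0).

245

p(0) = det(0·I − Q) = det(−Q) = (−1)^3·det(Q).
det(Q) = -245, so p(0) = 245.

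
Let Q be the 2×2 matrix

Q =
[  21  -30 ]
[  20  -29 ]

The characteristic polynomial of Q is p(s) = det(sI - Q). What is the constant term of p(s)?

-9

p(s) = s^2 + 8s - 9.
The constant term is -9.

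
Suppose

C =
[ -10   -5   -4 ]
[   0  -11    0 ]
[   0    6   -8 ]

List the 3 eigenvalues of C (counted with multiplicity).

The characteristic polynomial is p(t) = det(tI - C).
Cofactor expansion gives p(t) = t^3 + 29t^2 + 278t + 880.
Since p(-11) = 0, t = -11 is a root.
Dividing by (t + 11) leaves t^2 + 18t + 80.
The quadratic factors as (t + 10)·(t + 8).
Eigenvalues: -11, -10, -8.

-11, -10, -8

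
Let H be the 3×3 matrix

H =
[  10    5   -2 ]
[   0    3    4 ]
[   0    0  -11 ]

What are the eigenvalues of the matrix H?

-11, 3, 10

H is upper triangular, so its eigenvalues are the diagonal entries.
Diagonal: 10, 3, -11.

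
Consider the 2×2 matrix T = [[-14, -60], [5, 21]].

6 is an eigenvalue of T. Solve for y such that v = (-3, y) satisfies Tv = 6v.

1

We need (T - 6I)v = 0.
T - 6I = [[-20, -60], [5, 15]].
Row 1: (-20)·-3 + (-60)·y = 0
Row 2: (5)·-3 + (15)·y = 0
Solving gives y = 1.
Check: T·(-3, 1) = (-18, 6) = 6·(-3, 1).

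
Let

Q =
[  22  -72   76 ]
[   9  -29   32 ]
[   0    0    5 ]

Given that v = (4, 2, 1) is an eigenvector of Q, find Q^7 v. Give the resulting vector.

(312500, 156250, 78125)

First find the eigenvalue: Qv = (20, 10, 5) = 5·(4, 2, 1), so λ = 5.
Then Q^7 v = λ^7·v = 5^7·(4, 2, 1) = 78125·(4, 2, 1) = (312500, 156250, 78125).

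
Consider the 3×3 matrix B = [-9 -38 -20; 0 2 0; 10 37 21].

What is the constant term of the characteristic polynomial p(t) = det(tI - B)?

p(0) = det(0·I − B) = det(−B) = (−1)^3·det(B).
det(B) = 22, so p(0) = -22.

-22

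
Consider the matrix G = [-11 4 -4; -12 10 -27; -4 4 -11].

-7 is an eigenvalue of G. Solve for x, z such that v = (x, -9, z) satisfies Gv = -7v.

We need (G + 7I)v = 0.
G + 7I = [[-4, 4, -4], [-12, 17, -27], [-4, 4, -4]].
Row 1: (-4)·x + (4)·-9 + (-4)·z = 0
Row 2: (-12)·x + (17)·-9 + (-27)·z = 0
Row 3: (-4)·x + (4)·-9 + (-4)·z = 0
Solving gives x = -6, z = -3.
Check: G·(-6, -9, -3) = (42, 63, 21) = -7·(-6, -9, -3).

-6, -3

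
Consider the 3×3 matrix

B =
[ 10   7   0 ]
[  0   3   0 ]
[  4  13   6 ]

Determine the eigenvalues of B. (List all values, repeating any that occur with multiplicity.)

Set up det(λI - B) = 0.
Expanding the 3×3 determinant: p(λ) = λ^3 - 19λ^2 + 108λ - 180.
Rational-root test: λ = 3 gives p(3) = 0.
Dividing by (λ - 3) leaves λ^2 - 16λ + 60.
The quadratic factors as (λ - 6)·(λ - 10).
Eigenvalues: 3, 6, 10.

3, 6, 10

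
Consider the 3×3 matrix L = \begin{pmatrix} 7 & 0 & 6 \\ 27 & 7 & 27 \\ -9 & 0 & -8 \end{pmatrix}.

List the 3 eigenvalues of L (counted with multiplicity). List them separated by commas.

The characteristic polynomial is p(t) = det(tI - L).
Expanding the 3×3 determinant: p(t) = t^3 - 6t^2 - 9t + 14.
Try t = 7: p(7) = 0, so 7 is a root.
Factor out (t - 7): p(t) = (t - 7)·(t^2 + t - 2).
The quadratic factors as (t + 2)·(t - 1).
Eigenvalues: -2, 1, 7.

-2, 1, 7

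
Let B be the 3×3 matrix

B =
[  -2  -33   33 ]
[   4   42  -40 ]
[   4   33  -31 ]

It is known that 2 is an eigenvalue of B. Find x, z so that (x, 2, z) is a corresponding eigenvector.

0, 2

We need (B - 2I)v = 0.
B - 2I = [[-4, -33, 33], [4, 40, -40], [4, 33, -33]].
Row 1: (-4)·x + (-33)·2 + (33)·z = 0
Row 2: (4)·x + (40)·2 + (-40)·z = 0
Row 3: (4)·x + (33)·2 + (-33)·z = 0
Solving gives x = 0, z = 2.
Check: B·(0, 2, 2) = (0, 4, 4) = 2·(0, 2, 2).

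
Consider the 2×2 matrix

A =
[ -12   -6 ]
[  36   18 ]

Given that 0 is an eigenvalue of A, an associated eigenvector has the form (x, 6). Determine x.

We need (A)v = 0.
A = [[-12, -6], [36, 18]].
Row 1: (-12)·x + (-6)·6 = 0
Row 2: (36)·x + (18)·6 = 0
Solving gives x = -3.
Check: A·(-3, 6) = (0, 0) = 0·(-3, 6).

-3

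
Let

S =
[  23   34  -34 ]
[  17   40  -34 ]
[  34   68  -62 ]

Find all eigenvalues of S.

-11, 6, 6

Set up det(rI - S) = 0.
Cofactor expansion gives p(r) = r^3 - r^2 - 96r + 396.
Rational-root test: r = -11 gives p(-11) = 0.
Factor out (r + 11): p(r) = (r + 11)·(r^2 - 12r + 36).
The quadratic factor is (r - 6)^2.
Eigenvalues: -11, 6, 6.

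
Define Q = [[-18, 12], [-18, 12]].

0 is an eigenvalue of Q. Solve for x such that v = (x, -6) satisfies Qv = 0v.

We need (Q)v = 0.
Q = [[-18, 12], [-18, 12]].
Row 1: (-18)·x + (12)·-6 = 0
Row 2: (-18)·x + (12)·-6 = 0
Solving gives x = -4.
Check: Q·(-4, -6) = (0, 0) = 0·(-4, -6).

-4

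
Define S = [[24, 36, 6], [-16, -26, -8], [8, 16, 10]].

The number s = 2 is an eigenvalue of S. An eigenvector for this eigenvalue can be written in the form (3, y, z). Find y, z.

-2, 1

We need (S - 2I)v = 0.
S - 2I = [[22, 36, 6], [-16, -28, -8], [8, 16, 8]].
Row 1: (22)·3 + (36)·y + (6)·z = 0
Row 2: (-16)·3 + (-28)·y + (-8)·z = 0
Row 3: (8)·3 + (16)·y + (8)·z = 0
Solving gives y = -2, z = 1.
Check: S·(3, -2, 1) = (6, -4, 2) = 2·(3, -2, 1).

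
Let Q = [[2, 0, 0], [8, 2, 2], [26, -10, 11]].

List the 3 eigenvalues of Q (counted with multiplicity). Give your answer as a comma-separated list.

2, 6, 7

Compute the characteristic polynomial p(λ) = det(λI - Q).
Expanding the 3×3 determinant: p(λ) = λ^3 - 15λ^2 + 68λ - 84.
Rational-root test: λ = 2 gives p(2) = 0.
Dividing by (λ - 2) leaves λ^2 - 13λ + 42.
The quadratic factors as (λ - 6)·(λ - 7).
Eigenvalues: 2, 6, 7.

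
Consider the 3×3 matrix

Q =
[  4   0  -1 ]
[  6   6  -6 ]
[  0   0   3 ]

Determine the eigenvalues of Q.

Compute the characteristic polynomial p(t) = det(tI - Q).
Cofactor expansion gives p(t) = t^3 - 13t^2 + 54t - 72.
Rational-root test: t = 4 gives p(4) = 0.
Dividing by (t - 4) leaves t^2 - 9t + 18.
The quadratic factors as (t - 3)·(t - 6).
Eigenvalues: 3, 4, 6.

3, 4, 6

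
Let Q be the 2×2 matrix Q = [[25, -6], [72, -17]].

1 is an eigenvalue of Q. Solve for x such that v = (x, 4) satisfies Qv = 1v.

We need (Q - 1I)v = 0.
Q - 1I = [[24, -6], [72, -18]].
Row 1: (24)·x + (-6)·4 = 0
Row 2: (72)·x + (-18)·4 = 0
Solving gives x = 1.
Check: Q·(1, 4) = (1, 4) = 1·(1, 4).

1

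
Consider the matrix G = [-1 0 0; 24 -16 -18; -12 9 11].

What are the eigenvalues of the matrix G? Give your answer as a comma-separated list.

-7, -1, 2

Set up det(λI - G) = 0.
Cofactor expansion gives p(λ) = λ^3 + 6λ^2 - 9λ - 14.
Try λ = 2: p(2) = 0, so 2 is a root.
Dividing by (λ - 2) leaves λ^2 + 8λ + 7.
The quadratic factors as (λ + 7)·(λ + 1).
Eigenvalues: -7, -1, 2.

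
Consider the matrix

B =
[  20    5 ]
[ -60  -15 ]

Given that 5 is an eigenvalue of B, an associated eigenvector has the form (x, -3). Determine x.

We need (B - 5I)v = 0.
B - 5I = [[15, 5], [-60, -20]].
Row 1: (15)·x + (5)·-3 = 0
Row 2: (-60)·x + (-20)·-3 = 0
Solving gives x = 1.
Check: B·(1, -3) = (5, -15) = 5·(1, -3).

1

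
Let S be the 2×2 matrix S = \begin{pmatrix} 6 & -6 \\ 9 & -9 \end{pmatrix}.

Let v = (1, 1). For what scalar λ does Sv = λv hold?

Compute Sv: S·(1, 1) = (0, 0).
Since Sv = λv, compare component 1: 0 = λ·1, so λ = 0.

0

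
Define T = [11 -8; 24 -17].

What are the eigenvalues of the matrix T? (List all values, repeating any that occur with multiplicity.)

det(T - lambda·I) = (11 - lambda)(-17 - lambda) - (-8)·(24) = lambda^2 + 6·lambda + 5.
This factors as (lambda + 5)·(lambda + 1) = 0.
Eigenvalues: -5, -1.

-5, -1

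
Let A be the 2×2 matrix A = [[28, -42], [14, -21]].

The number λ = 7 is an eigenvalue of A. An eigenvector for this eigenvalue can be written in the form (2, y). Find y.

1

We need (A - 7I)v = 0.
A - 7I = [[21, -42], [14, -28]].
Row 1: (21)·2 + (-42)·y = 0
Row 2: (14)·2 + (-28)·y = 0
Solving gives y = 1.
Check: A·(2, 1) = (14, 7) = 7·(2, 1).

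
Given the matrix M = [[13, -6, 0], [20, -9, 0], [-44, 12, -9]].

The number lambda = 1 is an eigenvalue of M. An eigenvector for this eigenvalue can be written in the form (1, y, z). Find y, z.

We need (M - 1I)v = 0.
M - 1I = [[12, -6, 0], [20, -10, 0], [-44, 12, -10]].
Row 1: (12)·1 + (-6)·y + (0)·z = 0
Row 2: (20)·1 + (-10)·y + (0)·z = 0
Row 3: (-44)·1 + (12)·y + (-10)·z = 0
Solving gives y = 2, z = -2.
Check: M·(1, 2, -2) = (1, 2, -2) = 1·(1, 2, -2).

2, -2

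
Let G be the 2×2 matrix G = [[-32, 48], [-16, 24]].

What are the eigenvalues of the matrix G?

-8, 0

det(G - sI) = (-32 - s)(24 - s) - (48)·(-16) = s^2 + 8s.
This factors as (s + 8)·s = 0.
Eigenvalues: -8, 0.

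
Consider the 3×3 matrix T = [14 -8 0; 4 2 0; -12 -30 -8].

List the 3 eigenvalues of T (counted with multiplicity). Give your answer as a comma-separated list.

-8, 6, 10

The characteristic polynomial is p(μ) = det(μI - T).
Expanding along the first row, p(μ) = μ^3 - 8μ^2 - 68μ + 480.
Rational-root test: μ = -8 gives p(-8) = 0.
Factor out (μ + 8): p(μ) = (μ + 8)·(μ^2 - 16μ + 60).
The quadratic factors as (μ - 6)·(μ - 10).
Eigenvalues: -8, 6, 10.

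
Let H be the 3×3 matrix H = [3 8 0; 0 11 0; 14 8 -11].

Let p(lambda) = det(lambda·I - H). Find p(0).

363

p(0) = det(0·I − H) = det(−H) = (−1)^3·det(H).
det(H) = -363, so p(0) = 363.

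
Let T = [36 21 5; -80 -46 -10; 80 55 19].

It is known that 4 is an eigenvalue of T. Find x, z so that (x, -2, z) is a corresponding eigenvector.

1, 2

We need (T - 4I)v = 0.
T - 4I = [[32, 21, 5], [-80, -50, -10], [80, 55, 15]].
Row 1: (32)·x + (21)·-2 + (5)·z = 0
Row 2: (-80)·x + (-50)·-2 + (-10)·z = 0
Row 3: (80)·x + (55)·-2 + (15)·z = 0
Solving gives x = 1, z = 2.
Check: T·(1, -2, 2) = (4, -8, 8) = 4·(1, -2, 2).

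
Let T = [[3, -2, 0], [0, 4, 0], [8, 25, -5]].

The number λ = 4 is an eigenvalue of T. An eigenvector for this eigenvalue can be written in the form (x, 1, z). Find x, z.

-2, 1

We need (T - 4I)v = 0.
T - 4I = [[-1, -2, 0], [0, 0, 0], [8, 25, -9]].
Row 1: (-1)·x + (-2)·1 + (0)·z = 0
Row 2: (0)·x + (0)·1 + (0)·z = 0
Row 3: (8)·x + (25)·1 + (-9)·z = 0
Solving gives x = -2, z = 1.
Check: T·(-2, 1, 1) = (-8, 4, 4) = 4·(-2, 1, 1).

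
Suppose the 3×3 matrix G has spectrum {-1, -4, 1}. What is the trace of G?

trace(G) is the sum of the eigenvalues: (-1) + (-4) + (1) = -4.

-4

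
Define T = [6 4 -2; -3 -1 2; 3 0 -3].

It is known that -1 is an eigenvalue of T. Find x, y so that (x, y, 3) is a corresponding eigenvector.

We need (T + 1I)v = 0.
T + 1I = [[7, 4, -2], [-3, 0, 2], [3, 0, -2]].
Row 1: (7)·x + (4)·y + (-2)·3 = 0
Row 2: (-3)·x + (0)·y + (2)·3 = 0
Row 3: (3)·x + (0)·y + (-2)·3 = 0
Solving gives x = 2, y = -2.
Check: T·(2, -2, 3) = (-2, 2, -3) = -1·(2, -2, 3).

2, -2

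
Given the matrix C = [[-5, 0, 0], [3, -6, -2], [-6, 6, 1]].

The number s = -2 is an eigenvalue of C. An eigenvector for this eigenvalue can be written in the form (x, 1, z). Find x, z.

We need (C + 2I)v = 0.
C + 2I = [[-3, 0, 0], [3, -4, -2], [-6, 6, 3]].
Row 1: (-3)·x + (0)·1 + (0)·z = 0
Row 2: (3)·x + (-4)·1 + (-2)·z = 0
Row 3: (-6)·x + (6)·1 + (3)·z = 0
Solving gives x = 0, z = -2.
Check: C·(0, 1, -2) = (0, -2, 4) = -2·(0, 1, -2).

0, -2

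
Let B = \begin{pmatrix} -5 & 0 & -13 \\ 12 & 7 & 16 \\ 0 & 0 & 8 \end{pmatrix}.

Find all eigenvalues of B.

-5, 7, 8

The characteristic polynomial is p(λ) = det(λI - B).
Expanding the 3×3 determinant: p(λ) = λ^3 - 10λ^2 - 19λ + 280.
Since p(7) = 0, λ = 7 is a root.
Factor out (λ - 7): p(λ) = (λ - 7)·(λ^2 - 3λ - 40).
The quadratic factors as (λ + 5)·(λ - 8).
Eigenvalues: -5, 7, 8.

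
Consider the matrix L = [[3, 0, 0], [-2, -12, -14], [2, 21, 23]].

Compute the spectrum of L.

Set up det(μI - L) = 0.
Expanding the 3×3 determinant: p(μ) = μ^3 - 14μ^2 + 51μ - 54.
Rational-root test: μ = 2 gives p(2) = 0.
Dividing by (μ - 2) leaves μ^2 - 12μ + 27.
The quadratic factors as (μ - 3)·(μ - 9).
Eigenvalues: 2, 3, 9.

2, 3, 9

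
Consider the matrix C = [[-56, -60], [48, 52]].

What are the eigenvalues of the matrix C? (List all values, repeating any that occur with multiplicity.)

det(C - lambda·I) = (-56 - lambda)(52 - lambda) - (-60)·(48) = lambda^2 + 4·lambda - 32.
This factors as (lambda + 8)·(lambda - 4) = 0.
Eigenvalues: -8, 4.

-8, 4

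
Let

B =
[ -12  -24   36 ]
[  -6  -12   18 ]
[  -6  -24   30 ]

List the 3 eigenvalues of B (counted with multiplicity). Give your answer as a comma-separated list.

The characteristic polynomial is p(λ) = det(λI - B).
Expanding the 3×3 determinant: p(λ) = λ^3 - 6λ^2 - 72λ.
Try λ = 0: p(0) = 0, so 0 is a root.
Dividing by λ leaves λ^2 - 6λ - 72.
The quadratic factors as (λ + 6)·(λ - 12).
Eigenvalues: -6, 0, 12.

-6, 0, 12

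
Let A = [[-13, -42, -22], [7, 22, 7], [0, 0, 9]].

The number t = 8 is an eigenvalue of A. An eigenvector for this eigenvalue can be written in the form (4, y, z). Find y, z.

-2, 0

We need (A - 8I)v = 0.
A - 8I = [[-21, -42, -22], [7, 14, 7], [0, 0, 1]].
Row 1: (-21)·4 + (-42)·y + (-22)·z = 0
Row 2: (7)·4 + (14)·y + (7)·z = 0
Row 3: (0)·4 + (0)·y + (1)·z = 0
Solving gives y = -2, z = 0.
Check: A·(4, -2, 0) = (32, -16, 0) = 8·(4, -2, 0).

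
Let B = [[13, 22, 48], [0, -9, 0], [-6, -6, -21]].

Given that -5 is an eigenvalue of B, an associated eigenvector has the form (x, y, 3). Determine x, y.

We need (B + 5I)v = 0.
B + 5I = [[18, 22, 48], [0, -4, 0], [-6, -6, -16]].
Row 1: (18)·x + (22)·y + (48)·3 = 0
Row 2: (0)·x + (-4)·y + (0)·3 = 0
Row 3: (-6)·x + (-6)·y + (-16)·3 = 0
Solving gives x = -8, y = 0.
Check: B·(-8, 0, 3) = (40, 0, -15) = -5·(-8, 0, 3).

-8, 0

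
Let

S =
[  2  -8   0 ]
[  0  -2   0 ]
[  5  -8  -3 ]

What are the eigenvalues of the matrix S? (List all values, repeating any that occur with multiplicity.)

The characteristic polynomial is p(t) = det(tI - S).
Cofactor expansion gives p(t) = t^3 + 3t^2 - 4t - 12.
Try t = -2: p(-2) = 0, so -2 is a root.
Dividing by (t + 2) leaves t^2 + t - 6.
The quadratic factors as (t + 3)·(t - 2).
Eigenvalues: -3, -2, 2.

-3, -2, 2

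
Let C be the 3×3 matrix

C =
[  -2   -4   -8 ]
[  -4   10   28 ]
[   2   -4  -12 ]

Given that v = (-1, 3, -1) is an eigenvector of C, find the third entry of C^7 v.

First find the eigenvalue: Cv = (-2, 6, -2) = 2·(-1, 3, -1), so λ = 2.
Then C^7 v = λ^7·v = 2^7·(-1, 3, -1) = 128·(-1, 3, -1) = (-128, 384, -128).

-128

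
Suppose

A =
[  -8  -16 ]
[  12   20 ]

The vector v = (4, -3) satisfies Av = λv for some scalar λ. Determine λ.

Compute Av: A·(4, -3) = (16, -12).
Since Av = λv, compare component 1: 16 = λ·4, so λ = 4.

4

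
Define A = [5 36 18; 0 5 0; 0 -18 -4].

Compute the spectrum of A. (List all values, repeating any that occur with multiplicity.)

Set up det(λI - A) = 0.
Expanding the 3×3 determinant: p(λ) = λ^3 - 6λ^2 - 15λ + 100.
Since p(-4) = 0, λ = -4 is a root.
Dividing by (λ + 4) leaves λ^2 - 10λ + 25.
The quadratic factor is (λ - 5)^2.
Eigenvalues: -4, 5, 5.

-4, 5, 5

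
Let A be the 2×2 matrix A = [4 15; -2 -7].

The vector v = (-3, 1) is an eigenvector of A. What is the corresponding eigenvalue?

-1

Compute Av: A·(-3, 1) = (3, -1).
Since Av = λv, compare component 1: 3 = λ·-3, so λ = -1.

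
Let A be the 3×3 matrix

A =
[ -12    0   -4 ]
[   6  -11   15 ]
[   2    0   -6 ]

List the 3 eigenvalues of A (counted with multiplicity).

Set up det(λI - A) = 0.
Cofactor expansion gives p(λ) = λ^3 + 29λ^2 + 278λ + 880.
Try λ = -11: p(-11) = 0, so -11 is a root.
Dividing by (λ + 11) leaves λ^2 + 18λ + 80.
The quadratic factors as (λ + 10)·(λ + 8).
Eigenvalues: -11, -10, -8.

-11, -10, -8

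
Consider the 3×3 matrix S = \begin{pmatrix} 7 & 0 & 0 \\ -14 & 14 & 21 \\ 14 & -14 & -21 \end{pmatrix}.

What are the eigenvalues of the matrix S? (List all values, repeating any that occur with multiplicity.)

Set up det(rI - S) = 0.
Expanding along the first row, p(r) = r^3 - 49r.
Try r = -7: p(-7) = 0, so -7 is a root.
Factor out (r + 7): p(r) = (r + 7)·(r^2 - 7r).
The quadratic factors as r·(r - 7).
Eigenvalues: -7, 0, 7.

-7, 0, 7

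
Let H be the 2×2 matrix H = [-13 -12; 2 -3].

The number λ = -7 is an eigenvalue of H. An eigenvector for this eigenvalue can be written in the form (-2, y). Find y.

We need (H + 7I)v = 0.
H + 7I = [[-6, -12], [2, 4]].
Row 1: (-6)·-2 + (-12)·y = 0
Row 2: (2)·-2 + (4)·y = 0
Solving gives y = 1.
Check: H·(-2, 1) = (14, -7) = -7·(-2, 1).

1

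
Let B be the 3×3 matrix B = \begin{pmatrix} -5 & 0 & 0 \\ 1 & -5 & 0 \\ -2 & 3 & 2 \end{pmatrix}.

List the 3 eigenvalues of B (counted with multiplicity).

B is lower triangular, so its eigenvalues are the diagonal entries.
Diagonal: -5, -5, 2.

-5, -5, 2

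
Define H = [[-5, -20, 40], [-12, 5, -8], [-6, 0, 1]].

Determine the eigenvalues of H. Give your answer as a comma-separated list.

The characteristic polynomial is p(μ) = det(μI - H).
Cofactor expansion gives p(μ) = μ^3 - μ^2 - 25μ + 25.
Rational-root test: μ = 1 gives p(1) = 0.
Dividing by (μ - 1) leaves μ^2 - 25.
The quadratic factors as (μ + 5)·(μ - 5).
Eigenvalues: -5, 1, 5.

-5, 1, 5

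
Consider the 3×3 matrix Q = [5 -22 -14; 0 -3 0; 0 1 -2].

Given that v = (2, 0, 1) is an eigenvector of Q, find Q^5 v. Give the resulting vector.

(-64, 0, -32)

First find the eigenvalue: Qv = (-4, 0, -2) = -2·(2, 0, 1), so λ = -2.
Then Q^5 v = λ^5·v = (-2)^5·(2, 0, 1) = -32·(2, 0, 1) = (-64, 0, -32).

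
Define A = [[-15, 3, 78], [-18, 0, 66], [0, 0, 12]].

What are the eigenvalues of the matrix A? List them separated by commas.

-9, -6, 12

Compute the characteristic polynomial p(λ) = det(λI - A).
Cofactor expansion gives p(λ) = λ^3 + 3λ^2 - 126λ - 648.
Try λ = 12: p(12) = 0, so 12 is a root.
Factor out (λ - 12): p(λ) = (λ - 12)·(λ^2 + 15λ + 54).
The quadratic factors as (λ + 9)·(λ + 6).
Eigenvalues: -9, -6, 12.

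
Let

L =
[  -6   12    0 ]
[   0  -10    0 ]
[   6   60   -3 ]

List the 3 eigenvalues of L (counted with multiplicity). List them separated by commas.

-10, -6, -3

Compute the characteristic polynomial p(μ) = det(μI - L).
Expanding the 3×3 determinant: p(μ) = μ^3 + 19μ^2 + 108μ + 180.
Rational-root test: μ = -3 gives p(-3) = 0.
Factor out (μ + 3): p(μ) = (μ + 3)·(μ^2 + 16μ + 60).
The quadratic factors as (μ + 10)·(μ + 6).
Eigenvalues: -10, -6, -3.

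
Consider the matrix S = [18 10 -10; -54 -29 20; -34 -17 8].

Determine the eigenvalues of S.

Compute the characteristic polynomial p(λ) = det(λI - S).
Cofactor expansion gives p(λ) = λ^3 + 3λ^2 - 70λ - 144.
Since p(8) = 0, λ = 8 is a root.
Dividing by (λ - 8) leaves λ^2 + 11λ + 18.
The quadratic factors as (λ + 9)·(λ + 2).
Eigenvalues: -9, -2, 8.

-9, -2, 8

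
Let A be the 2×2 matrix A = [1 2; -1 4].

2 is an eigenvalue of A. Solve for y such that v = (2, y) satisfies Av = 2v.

We need (A - 2I)v = 0.
A - 2I = [[-1, 2], [-1, 2]].
Row 1: (-1)·2 + (2)·y = 0
Row 2: (-1)·2 + (2)·y = 0
Solving gives y = 1.
Check: A·(2, 1) = (4, 2) = 2·(2, 1).

1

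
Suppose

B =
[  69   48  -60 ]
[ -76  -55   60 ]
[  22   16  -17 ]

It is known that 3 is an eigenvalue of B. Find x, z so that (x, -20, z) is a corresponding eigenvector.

We need (B - 3I)v = 0.
B - 3I = [[66, 48, -60], [-76, -58, 60], [22, 16, -20]].
Row 1: (66)·x + (48)·-20 + (-60)·z = 0
Row 2: (-76)·x + (-58)·-20 + (60)·z = 0
Row 3: (22)·x + (16)·-20 + (-20)·z = 0
Solving gives x = 20, z = 6.
Check: B·(20, -20, 6) = (60, -60, 18) = 3·(20, -20, 6).

20, 6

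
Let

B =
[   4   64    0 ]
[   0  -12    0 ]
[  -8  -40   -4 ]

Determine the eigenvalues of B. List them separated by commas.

-12, -4, 4

Set up det(rI - B) = 0.
Cofactor expansion gives p(r) = r^3 + 12r^2 - 16r - 192.
Rational-root test: r = -12 gives p(-12) = 0.
Dividing by (r + 12) leaves r^2 - 16.
The quadratic factors as (r + 4)·(r - 4).
Eigenvalues: -12, -4, 4.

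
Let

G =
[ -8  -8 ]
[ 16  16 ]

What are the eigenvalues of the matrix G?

0, 8

det(G - tI) = (-8 - t)(16 - t) - (-8)·(16) = t^2 - 8t.
This factors as t·(t - 8) = 0.
Eigenvalues: 0, 8.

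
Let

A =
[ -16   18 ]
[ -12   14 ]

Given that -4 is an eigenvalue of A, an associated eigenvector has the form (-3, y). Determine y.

-2

We need (A + 4I)v = 0.
A + 4I = [[-12, 18], [-12, 18]].
Row 1: (-12)·-3 + (18)·y = 0
Row 2: (-12)·-3 + (18)·y = 0
Solving gives y = -2.
Check: A·(-3, -2) = (12, 8) = -4·(-3, -2).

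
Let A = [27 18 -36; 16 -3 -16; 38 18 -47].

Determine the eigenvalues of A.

-11, -9, -3

The characteristic polynomial is p(λ) = det(λI - A).
Cofactor expansion gives p(λ) = λ^3 + 23λ^2 + 159λ + 297.
Try λ = -11: p(-11) = 0, so -11 is a root.
Dividing by (λ + 11) leaves λ^2 + 12λ + 27.
The quadratic factors as (λ + 9)·(λ + 3).
Eigenvalues: -11, -9, -3.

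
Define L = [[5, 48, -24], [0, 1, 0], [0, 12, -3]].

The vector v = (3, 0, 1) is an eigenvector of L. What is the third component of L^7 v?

-2187

First find the eigenvalue: Lv = (-9, 0, -3) = -3·(3, 0, 1), so λ = -3.
Then L^7 v = λ^7·v = (-3)^7·(3, 0, 1) = -2187·(3, 0, 1) = (-6561, 0, -2187).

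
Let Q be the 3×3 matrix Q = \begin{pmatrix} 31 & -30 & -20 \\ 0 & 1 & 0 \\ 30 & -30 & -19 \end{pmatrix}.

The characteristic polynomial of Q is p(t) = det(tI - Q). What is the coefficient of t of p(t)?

23

p(t) = t^3 - 13t^2 + 23t - 11.
The coefficient of t is 23.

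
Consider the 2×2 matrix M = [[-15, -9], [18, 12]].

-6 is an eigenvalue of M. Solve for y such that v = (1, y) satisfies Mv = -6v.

-1

We need (M + 6I)v = 0.
M + 6I = [[-9, -9], [18, 18]].
Row 1: (-9)·1 + (-9)·y = 0
Row 2: (18)·1 + (18)·y = 0
Solving gives y = -1.
Check: M·(1, -1) = (-6, 6) = -6·(1, -1).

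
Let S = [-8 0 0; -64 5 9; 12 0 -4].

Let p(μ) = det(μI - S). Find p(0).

-160

p(0) = det(0·I − S) = det(−S) = (−1)^3·det(S).
det(S) = 160, so p(0) = -160.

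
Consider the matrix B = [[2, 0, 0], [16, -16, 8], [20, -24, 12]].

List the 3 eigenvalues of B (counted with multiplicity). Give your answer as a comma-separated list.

-4, 0, 2

The characteristic polynomial is p(λ) = det(λI - B).
Expanding along the first row, p(λ) = λ^3 + 2λ^2 - 8λ.
Rational-root test: λ = 2 gives p(2) = 0.
Dividing by (λ - 2) leaves λ^2 + 4λ.
The quadratic factors as (λ + 4)·λ.
Eigenvalues: -4, 0, 2.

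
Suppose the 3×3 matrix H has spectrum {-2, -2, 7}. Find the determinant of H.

28

det(H) is the product of the eigenvalues: (-2) · (-2) · (7) = 28.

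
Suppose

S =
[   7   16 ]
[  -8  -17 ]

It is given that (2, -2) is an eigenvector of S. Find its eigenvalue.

Compute Sv: S·(2, -2) = (-18, 18).
Since Sv = λv, compare component 1: -18 = λ·2, so λ = -9.

-9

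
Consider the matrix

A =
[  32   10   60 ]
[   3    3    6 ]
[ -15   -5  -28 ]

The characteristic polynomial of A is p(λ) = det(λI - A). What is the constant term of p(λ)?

p(λ) = λ^3 - 7λ^2 + 16λ - 12.
The constant term is -12.

-12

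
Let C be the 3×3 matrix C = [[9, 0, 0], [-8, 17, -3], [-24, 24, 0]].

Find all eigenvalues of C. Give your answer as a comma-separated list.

The characteristic polynomial is p(μ) = det(μI - C).
Expanding the 3×3 determinant: p(μ) = μ^3 - 26μ^2 + 225μ - 648.
Rational-root test: μ = 8 gives p(8) = 0.
Factor out (μ - 8): p(μ) = (μ - 8)·(μ^2 - 18μ + 81).
The quadratic factor is (μ - 9)^2.
Eigenvalues: 8, 9, 9.

8, 9, 9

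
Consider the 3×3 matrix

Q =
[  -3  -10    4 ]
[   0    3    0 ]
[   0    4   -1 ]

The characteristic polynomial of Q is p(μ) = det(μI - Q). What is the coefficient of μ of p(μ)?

p(μ) = μ^3 + μ^2 - 9μ - 9.
The coefficient of μ is -9.

-9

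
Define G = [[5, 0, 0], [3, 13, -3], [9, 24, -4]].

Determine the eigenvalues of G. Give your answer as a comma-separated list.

4, 5, 5

Set up det(μI - G) = 0.
Cofactor expansion gives p(μ) = μ^3 - 14μ^2 + 65μ - 100.
Rational-root test: μ = 4 gives p(4) = 0.
Factor out (μ - 4): p(μ) = (μ - 4)·(μ^2 - 10μ + 25).
The quadratic factor is (μ - 5)^2.
Eigenvalues: 4, 5, 5.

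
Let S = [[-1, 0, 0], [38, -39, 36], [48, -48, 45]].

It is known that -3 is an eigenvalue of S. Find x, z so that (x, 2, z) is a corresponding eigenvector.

We need (S + 3I)v = 0.
S + 3I = [[2, 0, 0], [38, -36, 36], [48, -48, 48]].
Row 1: (2)·x + (0)·2 + (0)·z = 0
Row 2: (38)·x + (-36)·2 + (36)·z = 0
Row 3: (48)·x + (-48)·2 + (48)·z = 0
Solving gives x = 0, z = 2.
Check: S·(0, 2, 2) = (0, -6, -6) = -3·(0, 2, 2).

0, 2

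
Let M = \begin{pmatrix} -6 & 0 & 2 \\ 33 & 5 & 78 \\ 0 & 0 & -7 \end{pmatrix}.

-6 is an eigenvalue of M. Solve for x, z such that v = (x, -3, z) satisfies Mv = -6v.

We need (M + 6I)v = 0.
M + 6I = [[0, 0, 2], [33, 11, 78], [0, 0, -1]].
Row 1: (0)·x + (0)·-3 + (2)·z = 0
Row 2: (33)·x + (11)·-3 + (78)·z = 0
Row 3: (0)·x + (0)·-3 + (-1)·z = 0
Solving gives x = 1, z = 0.
Check: M·(1, -3, 0) = (-6, 18, 0) = -6·(1, -3, 0).

1, 0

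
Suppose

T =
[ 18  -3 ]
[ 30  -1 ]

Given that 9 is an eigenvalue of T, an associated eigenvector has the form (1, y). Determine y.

We need (T - 9I)v = 0.
T - 9I = [[9, -3], [30, -10]].
Row 1: (9)·1 + (-3)·y = 0
Row 2: (30)·1 + (-10)·y = 0
Solving gives y = 3.
Check: T·(1, 3) = (9, 27) = 9·(1, 3).

3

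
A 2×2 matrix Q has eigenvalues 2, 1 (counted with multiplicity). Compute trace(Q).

3

trace(Q) is the sum of the eigenvalues: (2) + (1) = 3.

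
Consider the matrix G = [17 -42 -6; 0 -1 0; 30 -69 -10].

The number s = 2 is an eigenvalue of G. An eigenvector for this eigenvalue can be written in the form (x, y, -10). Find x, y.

-4, 0

We need (G - 2I)v = 0.
G - 2I = [[15, -42, -6], [0, -3, 0], [30, -69, -12]].
Row 1: (15)·x + (-42)·y + (-6)·-10 = 0
Row 2: (0)·x + (-3)·y + (0)·-10 = 0
Row 3: (30)·x + (-69)·y + (-12)·-10 = 0
Solving gives x = -4, y = 0.
Check: G·(-4, 0, -10) = (-8, 0, -20) = 2·(-4, 0, -10).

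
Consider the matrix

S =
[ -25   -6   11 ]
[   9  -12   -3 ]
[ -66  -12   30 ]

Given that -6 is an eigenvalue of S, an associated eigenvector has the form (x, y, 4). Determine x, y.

2, 1

We need (S + 6I)v = 0.
S + 6I = [[-19, -6, 11], [9, -6, -3], [-66, -12, 36]].
Row 1: (-19)·x + (-6)·y + (11)·4 = 0
Row 2: (9)·x + (-6)·y + (-3)·4 = 0
Row 3: (-66)·x + (-12)·y + (36)·4 = 0
Solving gives x = 2, y = 1.
Check: S·(2, 1, 4) = (-12, -6, -24) = -6·(2, 1, 4).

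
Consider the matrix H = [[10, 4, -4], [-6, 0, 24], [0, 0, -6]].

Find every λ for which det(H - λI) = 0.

-6, 4, 6

The characteristic polynomial is p(λ) = det(λI - H).
Cofactor expansion gives p(λ) = λ^3 - 4λ^2 - 36λ + 144.
Try λ = -6: p(-6) = 0, so -6 is a root.
Dividing by (λ + 6) leaves λ^2 - 10λ + 24.
The quadratic factors as (λ - 4)·(λ - 6).
Eigenvalues: -6, 4, 6.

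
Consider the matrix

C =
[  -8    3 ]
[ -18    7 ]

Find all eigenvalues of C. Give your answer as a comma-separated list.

-2, 1

det(C - tI) = (-8 - t)(7 - t) - (3)·(-18) = t^2 + t - 2.
This factors as (t + 2)·(t - 1) = 0.
Eigenvalues: -2, 1.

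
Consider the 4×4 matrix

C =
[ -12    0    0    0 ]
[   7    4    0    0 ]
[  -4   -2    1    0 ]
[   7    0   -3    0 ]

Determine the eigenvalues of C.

C is lower triangular, so its eigenvalues are the diagonal entries.
Diagonal: -12, 4, 1, 0.

-12, 0, 1, 4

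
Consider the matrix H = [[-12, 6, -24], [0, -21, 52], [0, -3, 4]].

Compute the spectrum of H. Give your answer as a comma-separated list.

-12, -9, -8

Set up det(rI - H) = 0.
Expanding the 3×3 determinant: p(r) = r^3 + 29r^2 + 276r + 864.
Since p(-9) = 0, r = -9 is a root.
Factor out (r + 9): p(r) = (r + 9)·(r^2 + 20r + 96).
The quadratic factors as (r + 12)·(r + 8).
Eigenvalues: -12, -9, -8.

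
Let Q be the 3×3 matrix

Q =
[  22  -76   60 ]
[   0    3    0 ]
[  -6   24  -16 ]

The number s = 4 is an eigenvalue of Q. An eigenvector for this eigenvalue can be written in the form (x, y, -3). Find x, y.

We need (Q - 4I)v = 0.
Q - 4I = [[18, -76, 60], [0, -1, 0], [-6, 24, -20]].
Row 1: (18)·x + (-76)·y + (60)·-3 = 0
Row 2: (0)·x + (-1)·y + (0)·-3 = 0
Row 3: (-6)·x + (24)·y + (-20)·-3 = 0
Solving gives x = 10, y = 0.
Check: Q·(10, 0, -3) = (40, 0, -12) = 4·(10, 0, -3).

10, 0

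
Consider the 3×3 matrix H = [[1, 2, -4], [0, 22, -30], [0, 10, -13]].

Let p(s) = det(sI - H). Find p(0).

-14

p(0) = det(0·I − H) = det(−H) = (−1)^3·det(H).
det(H) = 14, so p(0) = -14.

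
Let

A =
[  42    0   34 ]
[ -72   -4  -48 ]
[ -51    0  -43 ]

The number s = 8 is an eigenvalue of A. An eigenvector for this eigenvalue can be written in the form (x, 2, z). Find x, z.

We need (A - 8I)v = 0.
A - 8I = [[34, 0, 34], [-72, -12, -48], [-51, 0, -51]].
Row 1: (34)·x + (0)·2 + (34)·z = 0
Row 2: (-72)·x + (-12)·2 + (-48)·z = 0
Row 3: (-51)·x + (0)·2 + (-51)·z = 0
Solving gives x = -1, z = 1.
Check: A·(-1, 2, 1) = (-8, 16, 8) = 8·(-1, 2, 1).

-1, 1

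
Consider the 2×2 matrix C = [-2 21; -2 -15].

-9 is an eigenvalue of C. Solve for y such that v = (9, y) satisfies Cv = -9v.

-3

We need (C + 9I)v = 0.
C + 9I = [[7, 21], [-2, -6]].
Row 1: (7)·9 + (21)·y = 0
Row 2: (-2)·9 + (-6)·y = 0
Solving gives y = -3.
Check: C·(9, -3) = (-81, 27) = -9·(9, -3).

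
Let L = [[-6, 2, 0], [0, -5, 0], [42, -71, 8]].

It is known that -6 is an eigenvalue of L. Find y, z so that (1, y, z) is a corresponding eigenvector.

We need (L + 6I)v = 0.
L + 6I = [[0, 2, 0], [0, 1, 0], [42, -71, 14]].
Row 1: (0)·1 + (2)·y + (0)·z = 0
Row 2: (0)·1 + (1)·y + (0)·z = 0
Row 3: (42)·1 + (-71)·y + (14)·z = 0
Solving gives y = 0, z = -3.
Check: L·(1, 0, -3) = (-6, 0, 18) = -6·(1, 0, -3).

0, -3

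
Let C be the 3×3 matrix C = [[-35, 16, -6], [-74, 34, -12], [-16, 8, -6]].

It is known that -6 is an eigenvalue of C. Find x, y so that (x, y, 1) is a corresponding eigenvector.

2, 4

We need (C + 6I)v = 0.
C + 6I = [[-29, 16, -6], [-74, 40, -12], [-16, 8, 0]].
Row 1: (-29)·x + (16)·y + (-6)·1 = 0
Row 2: (-74)·x + (40)·y + (-12)·1 = 0
Row 3: (-16)·x + (8)·y + (0)·1 = 0
Solving gives x = 2, y = 4.
Check: C·(2, 4, 1) = (-12, -24, -6) = -6·(2, 4, 1).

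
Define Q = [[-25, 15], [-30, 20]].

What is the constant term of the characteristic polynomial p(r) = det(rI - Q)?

p(0) = det(0·I − Q) = det(−Q) = (−1)^2·det(Q).
det(Q) = -50, so p(0) = -50.

-50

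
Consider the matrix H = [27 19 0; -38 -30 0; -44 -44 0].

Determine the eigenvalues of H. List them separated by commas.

The characteristic polynomial is p(t) = det(tI - H).
Cofactor expansion gives p(t) = t^3 + 3t^2 - 88t.
Rational-root test: t = 8 gives p(8) = 0.
Dividing by (t - 8) leaves t^2 + 11t.
The quadratic factors as (t + 11)·t.
Eigenvalues: -11, 0, 8.

-11, 0, 8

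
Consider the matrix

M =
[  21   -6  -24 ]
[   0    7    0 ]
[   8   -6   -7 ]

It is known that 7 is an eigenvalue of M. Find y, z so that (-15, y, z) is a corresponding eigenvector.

We need (M - 7I)v = 0.
M - 7I = [[14, -6, -24], [0, 0, 0], [8, -6, -14]].
Row 1: (14)·-15 + (-6)·y + (-24)·z = 0
Row 2: (0)·-15 + (0)·y + (0)·z = 0
Row 3: (8)·-15 + (-6)·y + (-14)·z = 0
Solving gives y = 1, z = -9.
Check: M·(-15, 1, -9) = (-105, 7, -63) = 7·(-15, 1, -9).

1, -9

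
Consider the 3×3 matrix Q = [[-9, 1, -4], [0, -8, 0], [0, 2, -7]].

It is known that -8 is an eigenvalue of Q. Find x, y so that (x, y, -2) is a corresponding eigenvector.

9, 1

We need (Q + 8I)v = 0.
Q + 8I = [[-1, 1, -4], [0, 0, 0], [0, 2, 1]].
Row 1: (-1)·x + (1)·y + (-4)·-2 = 0
Row 2: (0)·x + (0)·y + (0)·-2 = 0
Row 3: (0)·x + (2)·y + (1)·-2 = 0
Solving gives x = 9, y = 1.
Check: Q·(9, 1, -2) = (-72, -8, 16) = -8·(9, 1, -2).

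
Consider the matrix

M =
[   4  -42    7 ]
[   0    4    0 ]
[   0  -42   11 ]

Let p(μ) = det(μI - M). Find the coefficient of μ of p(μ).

104

p(μ) = μ^3 - 19μ^2 + 104μ - 176.
The coefficient of μ is 104.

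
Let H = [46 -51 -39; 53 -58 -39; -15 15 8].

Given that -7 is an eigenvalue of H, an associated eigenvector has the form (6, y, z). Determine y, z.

We need (H + 7I)v = 0.
H + 7I = [[53, -51, -39], [53, -51, -39], [-15, 15, 15]].
Row 1: (53)·6 + (-51)·y + (-39)·z = 0
Row 2: (53)·6 + (-51)·y + (-39)·z = 0
Row 3: (-15)·6 + (15)·y + (15)·z = 0
Solving gives y = 7, z = -1.
Check: H·(6, 7, -1) = (-42, -49, 7) = -7·(6, 7, -1).

7, -1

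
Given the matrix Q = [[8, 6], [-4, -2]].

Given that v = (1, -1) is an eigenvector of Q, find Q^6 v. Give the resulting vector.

(64, -64)

First find the eigenvalue: Qv = (2, -2) = 2·(1, -1), so λ = 2.
Then Q^6 v = λ^6·v = 2^6·(1, -1) = 64·(1, -1) = (64, -64).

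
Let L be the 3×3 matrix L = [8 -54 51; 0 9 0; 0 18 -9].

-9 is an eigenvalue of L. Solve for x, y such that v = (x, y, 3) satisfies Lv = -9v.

-9, 0

We need (L + 9I)v = 0.
L + 9I = [[17, -54, 51], [0, 18, 0], [0, 18, 0]].
Row 1: (17)·x + (-54)·y + (51)·3 = 0
Row 2: (0)·x + (18)·y + (0)·3 = 0
Row 3: (0)·x + (18)·y + (0)·3 = 0
Solving gives x = -9, y = 0.
Check: L·(-9, 0, 3) = (81, 0, -27) = -9·(-9, 0, 3).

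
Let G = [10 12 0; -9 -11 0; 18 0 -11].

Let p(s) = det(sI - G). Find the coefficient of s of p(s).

9

p(s) = s^3 + 12s^2 + 9s - 22.
The coefficient of s is 9.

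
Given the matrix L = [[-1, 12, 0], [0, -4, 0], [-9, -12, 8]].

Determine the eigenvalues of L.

The characteristic polynomial is p(r) = det(rI - L).
Expanding the 3×3 determinant: p(r) = r^3 - 3r^2 - 36r - 32.
Since p(-1) = 0, r = -1 is a root.
Factor out (r + 1): p(r) = (r + 1)·(r^2 - 4r - 32).
The quadratic factors as (r + 4)·(r - 8).
Eigenvalues: -4, -1, 8.

-4, -1, 8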